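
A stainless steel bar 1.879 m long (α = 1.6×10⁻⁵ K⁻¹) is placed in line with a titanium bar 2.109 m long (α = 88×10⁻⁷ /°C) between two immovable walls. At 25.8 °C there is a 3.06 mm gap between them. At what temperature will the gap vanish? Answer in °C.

T = 88.7 °C

Gap closes when ΔL₁ + ΔL₂ = 3.06 mm = 3.06×10⁻³ m
(α₁L₁ + α₂L₂)ΔT = g
α₁L₁ + α₂L₂ = 1.6×10⁻⁵×1.879 + 88×10⁻⁷×2.109 = 4.86232×10⁻⁵ m/K
ΔT = 3.06×10⁻³ / 4.86232×10⁻⁵ = 62.933 K
T = 25.8 + 62.933 = 88.733 °C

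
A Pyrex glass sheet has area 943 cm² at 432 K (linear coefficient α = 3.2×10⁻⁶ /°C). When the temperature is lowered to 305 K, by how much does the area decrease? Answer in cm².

ΔA = 0.766 cm²

Area coefficient ≈ 2α; |ΔT| = 127 K
ΔA = 2αA₀ΔT = 2(3.2×10⁻⁶)(943)(127) = 0.766 cm²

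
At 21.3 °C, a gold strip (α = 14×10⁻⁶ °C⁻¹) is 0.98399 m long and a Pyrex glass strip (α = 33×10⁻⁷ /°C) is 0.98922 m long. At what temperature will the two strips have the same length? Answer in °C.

T = 518.9 °C

Equal length when α₁L₁ΔT − α₂L₂ΔT = L₂ − L₁ = 5.23×10⁻³ m
α₁L₁ = 1.377586×10⁻⁵, α₂L₂ = 3.264426×10⁻⁶ → Δ(αL) = 1.0511434×10⁻⁵ m/K
ΔT = 5.23×10⁻³ / 1.0511434×10⁻⁵ = 497.553 K, so T = 21.3 + 497.553 = 518.853 °C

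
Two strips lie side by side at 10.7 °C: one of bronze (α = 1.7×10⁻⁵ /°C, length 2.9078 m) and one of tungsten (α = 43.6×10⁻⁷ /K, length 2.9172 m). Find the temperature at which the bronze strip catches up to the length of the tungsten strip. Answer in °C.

Equal length when α₁L₁ΔT − α₂L₂ΔT = L₂ − L₁ = 9.40×10⁻³ m
α₁L₁ = 4.94326×10⁻⁵, α₂L₂ = 1.2718992×10⁻⁵ → Δ(αL) = 3.6713608×10⁻⁵ m/K
ΔT = 9.40×10⁻³ / 3.6713608×10⁻⁵ = 256.036 K, so T = 10.7 + 256.036 = 266.736 °C

T = 266.7 °C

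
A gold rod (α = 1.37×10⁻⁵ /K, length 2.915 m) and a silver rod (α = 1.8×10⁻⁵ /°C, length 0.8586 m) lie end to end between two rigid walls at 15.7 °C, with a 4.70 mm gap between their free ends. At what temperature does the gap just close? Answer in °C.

T = 101 °C

Gap closes when ΔL₁ + ΔL₂ = 4.70 mm = 4.70×10⁻³ m
(α₁L₁ + α₂L₂)ΔT = g
α₁L₁ + α₂L₂ = 1.37×10⁻⁵×2.915 + 1.8×10⁻⁵×0.8586 = 5.53903×10⁻⁵ m/K
ΔT = 4.70×10⁻³ / 5.53903×10⁻⁵ = 84.85 K
T = 15.7 + 84.85 = 100.55 °C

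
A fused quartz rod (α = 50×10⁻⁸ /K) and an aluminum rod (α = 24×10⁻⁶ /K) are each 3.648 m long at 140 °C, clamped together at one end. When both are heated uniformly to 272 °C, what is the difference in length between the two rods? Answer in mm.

ΔT = 132 K
fused quartz: ΔL = 50×10⁻⁸ × 3.648 m × 132 = 2.4077×10⁻⁴ m = 0.24077 mm
aluminum: ΔL = 24×10⁻⁶ × 3.648 m × 132 = 1.1557×10⁻² m = 11.557 mm
difference = 11.557 − 0.24077 = 11.31623 mm

11.3 mm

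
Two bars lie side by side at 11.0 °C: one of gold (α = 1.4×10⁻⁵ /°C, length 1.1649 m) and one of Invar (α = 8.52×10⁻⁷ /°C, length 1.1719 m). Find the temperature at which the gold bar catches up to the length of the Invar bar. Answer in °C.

T = 468.2 °C

L₁(1 + α₁ΔT) = L₂(1 + α₂ΔT) ⇒ ΔT = (L₂ − L₁)/(α₁L₁ − α₂L₂)
L₂ − L₁ = 1.1719 − 1.1649 = 7.00×10⁻³ m
α₁L₁ − α₂L₂ = 1.4×10⁻⁵×1.1649 − 8.52×10⁻⁷×1.1719 = 1.53101412×10⁻⁵ m/K
ΔT = 7.00×10⁻³ / 1.53101412×10⁻⁵ = 457.213 K
T = 11.0 + 457.213 = 468.213 °C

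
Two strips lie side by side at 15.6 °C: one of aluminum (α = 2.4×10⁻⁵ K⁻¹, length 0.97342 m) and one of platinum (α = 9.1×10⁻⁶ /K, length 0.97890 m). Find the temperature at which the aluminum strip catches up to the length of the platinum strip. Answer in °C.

T = 394.7 °C

Equal length when α₁L₁ΔT − α₂L₂ΔT = L₂ − L₁ = 5.48×10⁻³ m
α₁L₁ = 2.336208×10⁻⁵, α₂L₂ = 8.90799×10⁻⁶ → Δ(αL) = 1.445409×10⁻⁵ m/K
ΔT = 5.48×10⁻³ / 1.445409×10⁻⁵ = 379.131 K, so T = 15.6 + 379.131 = 394.731 °C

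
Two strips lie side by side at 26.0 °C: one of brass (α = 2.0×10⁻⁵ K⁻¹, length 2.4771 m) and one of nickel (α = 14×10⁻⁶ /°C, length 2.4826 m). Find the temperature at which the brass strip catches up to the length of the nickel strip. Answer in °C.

Equal length when α₁L₁ΔT − α₂L₂ΔT = L₂ − L₁ = 5.50×10⁻³ m
α₁L₁ = 4.9542×10⁻⁵, α₂L₂ = 3.47564×10⁻⁵ → Δ(αL) = 1.47856×10⁻⁵ m/K
ΔT = 5.50×10⁻³ / 1.47856×10⁻⁵ = 371.984 K, so T = 26.0 + 371.984 = 397.984 °C

T = 398.0 °C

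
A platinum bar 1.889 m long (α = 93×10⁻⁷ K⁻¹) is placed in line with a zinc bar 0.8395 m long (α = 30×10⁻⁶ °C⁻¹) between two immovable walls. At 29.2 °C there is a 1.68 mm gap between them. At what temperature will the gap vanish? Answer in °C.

T = 68.5 °C

Gap closes when ΔL₁ + ΔL₂ = 1.68 mm = 1.68×10⁻³ m
(α₁L₁ + α₂L₂)ΔT = g
α₁L₁ + α₂L₂ = 93×10⁻⁷×1.889 + 30×10⁻⁶×0.8395 = 4.27527×10⁻⁵ m/K
ΔT = 1.68×10⁻³ / 4.27527×10⁻⁵ = 39.296 K
T = 29.2 + 39.296 = 68.496 °C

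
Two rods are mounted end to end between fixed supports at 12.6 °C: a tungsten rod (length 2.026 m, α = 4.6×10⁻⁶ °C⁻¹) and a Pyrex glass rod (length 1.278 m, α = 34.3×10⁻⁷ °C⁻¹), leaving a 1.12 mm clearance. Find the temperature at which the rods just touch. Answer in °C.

α₁L₁ = 9.3196×10⁻⁶ m/K, α₂L₂ = 4.38354×10⁻⁶ m/K → total 1.370314×10⁻⁵ m/K
ΔT = g/(α₁L₁+α₂L₂) = 1.12×10⁻³ / 1.370314×10⁻⁵ = 81.733 K
T = 12.6 + 81.733 = 94.333 °C

T = 94.3 °C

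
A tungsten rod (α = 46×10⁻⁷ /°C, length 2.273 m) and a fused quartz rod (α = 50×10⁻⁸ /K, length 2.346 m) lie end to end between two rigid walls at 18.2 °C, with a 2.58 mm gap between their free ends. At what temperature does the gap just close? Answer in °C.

T = 240 °C

α₁L₁ = 1.04558×10⁻⁵ m/K, α₂L₂ = 1.173×10⁻⁶ m/K → total 1.16288×10⁻⁵ m/K
ΔT = g/(α₁L₁+α₂L₂) = 2.58×10⁻³ / 1.16288×10⁻⁵ = 221.86 K
T = 18.2 + 221.86 = 240.06 °C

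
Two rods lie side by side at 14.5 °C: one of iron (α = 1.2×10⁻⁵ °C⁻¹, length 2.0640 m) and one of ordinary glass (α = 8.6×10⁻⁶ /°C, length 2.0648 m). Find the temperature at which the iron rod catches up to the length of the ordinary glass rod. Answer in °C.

Equal length when α₁L₁ΔT − α₂L₂ΔT = L₂ − L₁ = 8.00×10⁻⁴ m
α₁L₁ = 2.4768×10⁻⁵, α₂L₂ = 1.775728×10⁻⁵ → Δ(αL) = 7.01072×10⁻⁶ m/K
ΔT = 8.00×10⁻⁴ / 7.01072×10⁻⁶ = 114.111 K, so T = 14.5 + 114.111 = 128.611 °C

T = 128.6 °C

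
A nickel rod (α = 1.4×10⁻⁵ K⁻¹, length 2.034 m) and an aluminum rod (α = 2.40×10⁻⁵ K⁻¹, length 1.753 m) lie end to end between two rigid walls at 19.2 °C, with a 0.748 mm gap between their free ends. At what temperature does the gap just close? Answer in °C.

T = 29.8 °C

Gap closes when ΔL₁ + ΔL₂ = 0.748 mm = 7.48×10⁻⁴ m
(α₁L₁ + α₂L₂)ΔT = g
α₁L₁ + α₂L₂ = 1.4×10⁻⁵×2.034 + 2.40×10⁻⁵×1.753 = 7.0548×10⁻⁵ m/K
ΔT = 7.48×10⁻⁴ / 7.0548×10⁻⁵ = 10.603 K
T = 19.2 + 10.603 = 29.803 °C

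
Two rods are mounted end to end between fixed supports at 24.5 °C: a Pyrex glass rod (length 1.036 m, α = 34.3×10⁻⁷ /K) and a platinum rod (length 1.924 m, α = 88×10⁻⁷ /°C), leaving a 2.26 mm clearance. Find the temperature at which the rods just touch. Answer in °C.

T = 135 °C

α₁L₁ = 3.55348×10⁻⁶ m/K, α₂L₂ = 1.69312×10⁻⁵ m/K → total 2.048468×10⁻⁵ m/K
ΔT = g/(α₁L₁+α₂L₂) = 2.26×10⁻³ / 2.048468×10⁻⁵ = 110.33 K
T = 24.5 + 110.33 = 134.83 °C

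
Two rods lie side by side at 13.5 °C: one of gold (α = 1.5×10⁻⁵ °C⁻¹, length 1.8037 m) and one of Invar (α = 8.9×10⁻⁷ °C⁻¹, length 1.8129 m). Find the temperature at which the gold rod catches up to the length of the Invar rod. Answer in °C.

L₁(1 + α₁ΔT) = L₂(1 + α₂ΔT) ⇒ ΔT = (L₂ − L₁)/(α₁L₁ − α₂L₂)
L₂ − L₁ = 1.8129 − 1.8037 = 9.20×10⁻³ m
α₁L₁ − α₂L₂ = 1.5×10⁻⁵×1.8037 − 8.9×10⁻⁷×1.8129 = 2.5442019×10⁻⁵ m/K
ΔT = 9.20×10⁻³ / 2.5442019×10⁻⁵ = 361.607 K
T = 13.5 + 361.607 = 375.107 °C

T = 375.1 °C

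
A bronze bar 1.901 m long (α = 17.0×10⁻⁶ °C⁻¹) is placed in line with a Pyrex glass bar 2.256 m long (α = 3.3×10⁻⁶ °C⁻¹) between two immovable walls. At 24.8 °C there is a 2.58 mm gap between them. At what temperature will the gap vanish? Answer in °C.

T = 89.7 °C

α₁L₁ = 3.2317×10⁻⁵ m/K, α₂L₂ = 7.4448×10⁻⁶ m/K → total 3.97618×10⁻⁵ m/K
ΔT = g/(α₁L₁+α₂L₂) = 2.58×10⁻³ / 3.97618×10⁻⁵ = 64.886 K
T = 24.8 + 64.886 = 89.686 °C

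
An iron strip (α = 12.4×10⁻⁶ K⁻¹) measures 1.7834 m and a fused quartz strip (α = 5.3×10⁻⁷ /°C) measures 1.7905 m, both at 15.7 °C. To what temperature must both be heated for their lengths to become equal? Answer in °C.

L₁(1 + α₁ΔT) = L₂(1 + α₂ΔT) ⇒ ΔT = (L₂ − L₁)/(α₁L₁ − α₂L₂)
L₂ − L₁ = 1.7905 − 1.7834 = 7.10×10⁻³ m
α₁L₁ − α₂L₂ = 12.4×10⁻⁶×1.7834 − 5.3×10⁻⁷×1.7905 = 2.1165195×10⁻⁵ m/K
ΔT = 7.10×10⁻³ / 2.1165195×10⁻⁵ = 335.456 K
T = 15.7 + 335.456 = 351.156 °C

T = 351.2 °C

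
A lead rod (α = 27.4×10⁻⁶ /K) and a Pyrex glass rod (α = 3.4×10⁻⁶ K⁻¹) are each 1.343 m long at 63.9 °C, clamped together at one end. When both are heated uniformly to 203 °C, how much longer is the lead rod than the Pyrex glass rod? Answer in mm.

4.48 mm

ΔT = 139.1 K
lead: ΔL = 27.4×10⁻⁶ × 1.343 m × 139.1 = 5.1186×10⁻³ m = 5.1186 mm
Pyrex glass: ΔL = 3.4×10⁻⁶ × 1.343 m × 139.1 = 6.3516×10⁻⁴ m = 0.63516 mm
difference = 5.1186 − 0.63516 = 4.48344 mm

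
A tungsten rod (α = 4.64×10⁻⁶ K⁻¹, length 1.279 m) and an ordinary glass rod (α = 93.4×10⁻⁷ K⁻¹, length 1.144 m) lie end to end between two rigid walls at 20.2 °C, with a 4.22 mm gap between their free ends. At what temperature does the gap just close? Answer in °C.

α₁L₁ = 5.93456×10⁻⁶ m/K, α₂L₂ = 1.068496×10⁻⁵ m/K → total 1.661952×10⁻⁵ m/K
ΔT = g/(α₁L₁+α₂L₂) = 4.22×10⁻³ / 1.661952×10⁻⁵ = 253.92 K
T = 20.2 + 253.92 = 274.12 °C

T = 274 °C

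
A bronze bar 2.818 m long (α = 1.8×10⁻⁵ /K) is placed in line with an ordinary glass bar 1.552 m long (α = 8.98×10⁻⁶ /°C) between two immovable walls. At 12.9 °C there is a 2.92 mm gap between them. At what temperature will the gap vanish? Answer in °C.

T = 58.1 °C

Gap closes when ΔL₁ + ΔL₂ = 2.92 mm = 2.92×10⁻³ m
(α₁L₁ + α₂L₂)ΔT = g
α₁L₁ + α₂L₂ = 1.8×10⁻⁵×2.818 + 8.98×10⁻⁶×1.552 = 6.466096×10⁻⁵ m/K
ΔT = 2.92×10⁻³ / 6.466096×10⁻⁵ = 45.159 K
T = 12.9 + 45.159 = 58.059 °C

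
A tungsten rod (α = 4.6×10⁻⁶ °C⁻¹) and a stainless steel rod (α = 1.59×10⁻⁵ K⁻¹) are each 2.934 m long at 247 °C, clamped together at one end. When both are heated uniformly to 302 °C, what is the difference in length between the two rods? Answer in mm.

1.82 mm

ΔT = 55 K
tungsten: ΔL = 4.6×10⁻⁶ × 2.934 m × 55 = 7.4230×10⁻⁴ m = 0.74230 mm
stainless steel: ΔL = 1.59×10⁻⁵ × 2.934 m × 55 = 2.5658×10⁻³ m = 2.5658 mm
difference = 2.5658 − 0.74230 = 1.8235 mm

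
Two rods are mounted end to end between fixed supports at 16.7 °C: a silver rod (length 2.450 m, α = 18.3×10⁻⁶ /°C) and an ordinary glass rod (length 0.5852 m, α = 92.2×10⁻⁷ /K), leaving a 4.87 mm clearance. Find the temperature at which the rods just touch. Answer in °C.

T = 114 °C

Gap closes when ΔL₁ + ΔL₂ = 4.87 mm = 4.87×10⁻³ m
(α₁L₁ + α₂L₂)ΔT = g
α₁L₁ + α₂L₂ = 18.3×10⁻⁶×2.450 + 92.2×10⁻⁷×0.5852 = 5.0230544×10⁻⁵ m/K
ΔT = 4.87×10⁻³ / 5.0230544×10⁻⁵ = 96.95 K
T = 16.7 + 96.95 = 113.65 °C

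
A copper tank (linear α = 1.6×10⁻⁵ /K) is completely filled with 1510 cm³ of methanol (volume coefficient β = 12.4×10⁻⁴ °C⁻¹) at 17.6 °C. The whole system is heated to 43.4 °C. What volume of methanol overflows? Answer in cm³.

The tank also expands: β_container ≈ 3α = 4.8×10⁻⁵ /K
Net overflow = V₀(β_liq − 3α_cont)ΔT
β − 3α = 1.24×10⁻³ − 4.8×10⁻⁵ = 1.192×10⁻³ /K; ΔT = 25.8 K
ΔV = 1510 × 1.192×10⁻³ × 25.8 = 46.4 cm³

46.4 cm³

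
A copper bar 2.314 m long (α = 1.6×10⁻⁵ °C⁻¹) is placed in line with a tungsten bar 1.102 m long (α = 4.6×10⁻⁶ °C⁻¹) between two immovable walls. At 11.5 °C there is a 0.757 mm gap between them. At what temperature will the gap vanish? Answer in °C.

T = 29.5 °C

Gap closes when ΔL₁ + ΔL₂ = 0.757 mm = 7.57×10⁻⁴ m
(α₁L₁ + α₂L₂)ΔT = g
α₁L₁ + α₂L₂ = 1.6×10⁻⁵×2.314 + 4.6×10⁻⁶×1.102 = 4.20932×10⁻⁵ m/K
ΔT = 7.57×10⁻⁴ / 4.20932×10⁻⁵ = 17.984 K
T = 11.5 + 17.984 = 29.484 °C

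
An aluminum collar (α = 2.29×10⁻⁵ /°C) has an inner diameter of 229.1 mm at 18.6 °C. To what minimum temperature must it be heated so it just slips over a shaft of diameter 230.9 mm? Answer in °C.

Required Δd = 230.9 − 229.1 = 1.8 mm
Δd = αd₀ΔT ⇒ ΔT = Δd/(αd₀) = 1.8 / (2.29×10⁻⁵ × 229.1) = 343.09 K
T_min = 18.6 + 343.09 = 361.69 °C

T = 362 °C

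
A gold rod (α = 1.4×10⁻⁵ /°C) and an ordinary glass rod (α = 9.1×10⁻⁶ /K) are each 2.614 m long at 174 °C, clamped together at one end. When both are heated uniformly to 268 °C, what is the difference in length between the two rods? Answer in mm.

ΔT = 94 K
gold: ΔL = 1.4×10⁻⁵ × 2.614 m × 94 = 3.4400×10⁻³ m = 3.4400 mm
ordinary glass: ΔL = 9.1×10⁻⁶ × 2.614 m × 94 = 2.2360×10⁻³ m = 2.2360 mm
difference = 3.4400 − 2.2360 = 1.204 mm

1.20 mm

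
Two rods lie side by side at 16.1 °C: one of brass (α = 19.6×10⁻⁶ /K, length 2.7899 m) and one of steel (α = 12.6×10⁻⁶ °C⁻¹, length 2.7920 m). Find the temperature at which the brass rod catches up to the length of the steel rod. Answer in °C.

Equal length when α₁L₁ΔT − α₂L₂ΔT = L₂ − L₁ = 2.10×10⁻³ m
α₁L₁ = 5.468204×10⁻⁵, α₂L₂ = 3.51792×10⁻⁵ → Δ(αL) = 1.950284×10⁻⁵ m/K
ΔT = 2.10×10⁻³ / 1.950284×10⁻⁵ = 107.677 K, so T = 16.1 + 107.677 = 123.777 °C

T = 123.8 °C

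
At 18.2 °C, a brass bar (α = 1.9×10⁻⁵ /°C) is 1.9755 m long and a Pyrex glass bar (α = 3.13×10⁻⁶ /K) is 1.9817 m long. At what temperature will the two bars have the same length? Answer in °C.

T = 216.1 °C

L₁(1 + α₁ΔT) = L₂(1 + α₂ΔT) ⇒ ΔT = (L₂ − L₁)/(α₁L₁ − α₂L₂)
L₂ − L₁ = 1.9817 − 1.9755 = 6.20×10⁻³ m
α₁L₁ − α₂L₂ = 1.9×10⁻⁵×1.9755 − 3.13×10⁻⁶×1.9817 = 3.1331779×10⁻⁵ m/K
ΔT = 6.20×10⁻³ / 3.1331779×10⁻⁵ = 197.882 K
T = 18.2 + 197.882 = 216.082 °C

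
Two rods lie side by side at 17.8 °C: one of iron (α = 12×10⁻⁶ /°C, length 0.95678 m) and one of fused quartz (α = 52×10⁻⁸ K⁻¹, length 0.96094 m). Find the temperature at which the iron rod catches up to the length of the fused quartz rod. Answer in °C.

Equal length when α₁L₁ΔT − α₂L₂ΔT = L₂ − L₁ = 4.16×10⁻³ m
α₁L₁ = 1.148136×10⁻⁵, α₂L₂ = 4.996888×10⁻⁷ → Δ(αL) = 1.09816712×10⁻⁵ m/K
ΔT = 4.16×10⁻³ / 1.09816712×10⁻⁵ = 378.813 K, so T = 17.8 + 378.813 = 396.613 °C

T = 396.6 °C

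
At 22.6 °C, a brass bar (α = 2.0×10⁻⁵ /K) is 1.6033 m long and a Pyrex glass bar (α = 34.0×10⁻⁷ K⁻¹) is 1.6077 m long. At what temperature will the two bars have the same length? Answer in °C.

L₁(1 + α₁ΔT) = L₂(1 + α₂ΔT) ⇒ ΔT = (L₂ − L₁)/(α₁L₁ − α₂L₂)
L₂ − L₁ = 1.6077 − 1.6033 = 4.40×10⁻³ m
α₁L₁ − α₂L₂ = 2.0×10⁻⁵×1.6033 − 34.0×10⁻⁷×1.6077 = 2.659982×10⁻⁵ m/K
ΔT = 4.40×10⁻³ / 2.659982×10⁻⁵ = 165.415 K
T = 22.6 + 165.415 = 188.015 °C

T = 188.0 °C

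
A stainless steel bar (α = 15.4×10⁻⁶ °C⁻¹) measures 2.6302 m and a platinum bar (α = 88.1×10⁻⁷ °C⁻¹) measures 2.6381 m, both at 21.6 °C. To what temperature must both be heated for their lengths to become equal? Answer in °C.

T = 479.2 °C

Equal length when α₁L₁ΔT − α₂L₂ΔT = L₂ − L₁ = 7.90×10⁻³ m
α₁L₁ = 4.050508×10⁻⁵, α₂L₂ = 2.3241661×10⁻⁵ → Δ(αL) = 1.7263419×10⁻⁵ m/K
ΔT = 7.90×10⁻³ / 1.7263419×10⁻⁵ = 457.615 K, so T = 21.6 + 457.615 = 479.215 °C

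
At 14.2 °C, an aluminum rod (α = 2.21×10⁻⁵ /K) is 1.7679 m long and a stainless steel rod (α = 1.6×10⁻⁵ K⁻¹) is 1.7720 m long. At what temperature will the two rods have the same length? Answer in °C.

Equal length when α₁L₁ΔT − α₂L₂ΔT = L₂ − L₁ = 4.10×10⁻³ m
α₁L₁ = 3.907059×10⁻⁵, α₂L₂ = 2.8352×10⁻⁵ → Δ(αL) = 1.071859×10⁻⁵ m/K
ΔT = 4.10×10⁻³ / 1.071859×10⁻⁵ = 382.513 K, so T = 14.2 + 382.513 = 396.713 °C

T = 396.7 °C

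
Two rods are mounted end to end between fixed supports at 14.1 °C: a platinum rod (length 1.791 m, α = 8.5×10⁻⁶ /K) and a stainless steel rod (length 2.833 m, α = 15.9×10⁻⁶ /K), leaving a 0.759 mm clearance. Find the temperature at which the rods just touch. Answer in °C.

T = 26.7 °C

α₁L₁ = 1.52235×10⁻⁵ m/K, α₂L₂ = 4.50447×10⁻⁵ m/K → total 6.02682×10⁻⁵ m/K
ΔT = g/(α₁L₁+α₂L₂) = 7.59×10⁻⁴ / 6.02682×10⁻⁵ = 12.594 K
T = 14.1 + 12.594 = 26.694 °C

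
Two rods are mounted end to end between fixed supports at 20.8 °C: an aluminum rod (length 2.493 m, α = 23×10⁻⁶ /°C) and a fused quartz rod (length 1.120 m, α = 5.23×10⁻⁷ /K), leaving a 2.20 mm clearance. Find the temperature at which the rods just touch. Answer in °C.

T = 58.8 °C

Gap closes when ΔL₁ + ΔL₂ = 2.20 mm = 2.20×10⁻³ m
(α₁L₁ + α₂L₂)ΔT = g
α₁L₁ + α₂L₂ = 23×10⁻⁶×2.493 + 5.23×10⁻⁷×1.120 = 5.792476×10⁻⁵ m/K
ΔT = 2.20×10⁻³ / 5.792476×10⁻⁵ = 37.980 K
T = 20.8 + 37.980 = 58.780 °C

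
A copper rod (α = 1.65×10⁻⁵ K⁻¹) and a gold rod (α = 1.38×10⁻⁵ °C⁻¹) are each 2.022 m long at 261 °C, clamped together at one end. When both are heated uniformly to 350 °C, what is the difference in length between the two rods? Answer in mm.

ΔT = 89 K
copper: ΔL = 1.65×10⁻⁵ × 2.022 m × 89 = 2.9693×10⁻³ m = 2.9693 mm
gold: ΔL = 1.38×10⁻⁵ × 2.022 m × 89 = 2.4834×10⁻³ m = 2.4834 mm
difference = 2.9693 − 2.4834 = 0.4859 mm

0.486 mm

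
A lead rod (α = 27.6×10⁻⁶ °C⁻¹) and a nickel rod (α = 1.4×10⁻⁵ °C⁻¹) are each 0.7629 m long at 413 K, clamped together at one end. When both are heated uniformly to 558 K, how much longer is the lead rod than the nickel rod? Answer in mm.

ΔT = 145 K
lead: ΔL = 27.6×10⁻⁶ × 0.7629 m × 145 = 3.0531×10⁻³ m = 3.0531 mm
nickel: ΔL = 1.4×10⁻⁵ × 0.7629 m × 145 = 1.5487×10⁻³ m = 1.5487 mm
difference = 3.0531 − 1.5487 = 1.5044 mm

1.50 mm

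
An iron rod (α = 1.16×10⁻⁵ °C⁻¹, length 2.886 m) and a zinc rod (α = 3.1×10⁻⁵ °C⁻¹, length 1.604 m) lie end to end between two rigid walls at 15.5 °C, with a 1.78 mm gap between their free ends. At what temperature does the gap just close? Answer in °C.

T = 36.9 °C

α₁L₁ = 3.34776×10⁻⁵ m/K, α₂L₂ = 4.9724×10⁻⁵ m/K → total 8.32016×10⁻⁵ m/K
ΔT = g/(α₁L₁+α₂L₂) = 1.78×10⁻³ / 8.32016×10⁻⁵ = 21.394 K
T = 15.5 + 21.394 = 36.894 °C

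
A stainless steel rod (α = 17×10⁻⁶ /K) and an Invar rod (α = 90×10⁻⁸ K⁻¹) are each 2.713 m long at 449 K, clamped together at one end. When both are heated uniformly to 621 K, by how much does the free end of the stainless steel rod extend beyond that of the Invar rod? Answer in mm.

7.51 mm

ΔT = 172 K
stainless steel: ΔL = 17×10⁻⁶ × 2.713 m × 172 = 7.9328×10⁻³ m = 7.9328 mm
Invar: ΔL = 90×10⁻⁸ × 2.713 m × 172 = 4.1997×10⁻⁴ m = 0.41997 mm
difference = 7.9328 − 0.41997 = 7.51283 mm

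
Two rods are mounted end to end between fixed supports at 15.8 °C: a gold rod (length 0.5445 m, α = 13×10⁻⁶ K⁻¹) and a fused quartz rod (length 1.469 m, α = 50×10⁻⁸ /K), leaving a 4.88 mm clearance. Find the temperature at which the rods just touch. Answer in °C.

α₁L₁ = 7.0785×10⁻⁶ m/K, α₂L₂ = 7.345×10⁻⁷ m/K → total 7.813×10⁻⁶ m/K
ΔT = g/(α₁L₁+α₂L₂) = 4.88×10⁻³ / 7.813×10⁻⁶ = 624.60 K
T = 15.8 + 624.60 = 640.40 °C

T = 640 °C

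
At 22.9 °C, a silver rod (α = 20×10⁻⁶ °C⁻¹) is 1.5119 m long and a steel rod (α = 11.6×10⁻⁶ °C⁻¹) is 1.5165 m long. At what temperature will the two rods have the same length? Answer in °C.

Equal length when α₁L₁ΔT − α₂L₂ΔT = L₂ − L₁ = 4.60×10⁻³ m
α₁L₁ = 3.0238×10⁻⁵, α₂L₂ = 1.75914×10⁻⁵ → Δ(αL) = 1.26466×10⁻⁵ m/K
ΔT = 4.60×10⁻³ / 1.26466×10⁻⁵ = 363.734 K, so T = 22.9 + 363.734 = 386.634 °C

T = 386.6 °C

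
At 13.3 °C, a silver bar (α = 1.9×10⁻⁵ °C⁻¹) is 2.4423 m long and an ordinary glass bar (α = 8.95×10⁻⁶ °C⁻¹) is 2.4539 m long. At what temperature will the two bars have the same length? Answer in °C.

L₁(1 + α₁ΔT) = L₂(1 + α₂ΔT) ⇒ ΔT = (L₂ − L₁)/(α₁L₁ − α₂L₂)
L₂ − L₁ = 2.4539 − 2.4423 = 1.16×10⁻² m
α₁L₁ − α₂L₂ = 1.9×10⁻⁵×2.4423 − 8.95×10⁻⁶×2.4539 = 2.4441295×10⁻⁵ m/K
ΔT = 1.16×10⁻² / 2.4441295×10⁻⁵ = 474.607 K
T = 13.3 + 474.607 = 487.907 °C

T = 487.9 °C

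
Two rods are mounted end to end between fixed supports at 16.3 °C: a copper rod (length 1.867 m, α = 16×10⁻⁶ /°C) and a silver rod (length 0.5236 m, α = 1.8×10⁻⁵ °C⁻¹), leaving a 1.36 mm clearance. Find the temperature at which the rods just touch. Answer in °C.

α₁L₁ = 2.9872×10⁻⁵ m/K, α₂L₂ = 9.4248×10⁻⁶ m/K → total 3.92968×10⁻⁵ m/K
ΔT = g/(α₁L₁+α₂L₂) = 1.36×10⁻³ / 3.92968×10⁻⁵ = 34.608 K
T = 16.3 + 34.608 = 50.908 °C

T = 50.9 °C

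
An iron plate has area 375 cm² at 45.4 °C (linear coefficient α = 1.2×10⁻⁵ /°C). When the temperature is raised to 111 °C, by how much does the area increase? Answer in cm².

Area coefficient ≈ 2α; |ΔT| = 65.6 K
ΔA = 2αA₀ΔT = 2(1.2×10⁻⁵)(375)(65.6) = 0.590 cm²

ΔA = 0.590 cm²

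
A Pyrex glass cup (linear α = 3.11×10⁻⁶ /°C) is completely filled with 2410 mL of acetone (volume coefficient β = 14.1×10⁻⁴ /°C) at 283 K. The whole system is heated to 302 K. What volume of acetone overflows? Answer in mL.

The cup also expands: β_container ≈ 3α = 9.33×10⁻⁶ /K
Net overflow = V₀(β_liq − 3α_cont)ΔT
β − 3α = 1.41×10⁻³ − 9.33×10⁻⁶ = 1.40067×10⁻³ /K; ΔT = 19 K
ΔV = 2410 × 1.40067×10⁻³ × 19 = 64.1 mL

64.1 mL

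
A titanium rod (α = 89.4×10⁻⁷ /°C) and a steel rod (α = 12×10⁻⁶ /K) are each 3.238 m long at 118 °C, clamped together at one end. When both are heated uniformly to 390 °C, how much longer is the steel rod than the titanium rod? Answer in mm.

2.70 mm

ΔT = 272 K
titanium: ΔL = 89.4×10⁻⁷ × 3.238 m × 272 = 7.8738×10⁻³ m = 7.8738 mm
steel: ΔL = 12×10⁻⁶ × 3.238 m × 272 = 1.0569×10⁻² m = 10.569 mm
difference = 10.569 − 7.8738 = 2.6952 mm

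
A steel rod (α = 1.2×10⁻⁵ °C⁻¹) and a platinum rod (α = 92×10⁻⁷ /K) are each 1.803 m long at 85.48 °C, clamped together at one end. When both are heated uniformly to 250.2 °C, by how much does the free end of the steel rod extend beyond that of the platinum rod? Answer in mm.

ΔT = 164.72 K
steel: ΔL = 1.2×10⁻⁵ × 1.803 m × 164.72 = 3.5639×10⁻³ m = 3.5639 mm
platinum: ΔL = 92×10⁻⁷ × 1.803 m × 164.72 = 2.7323×10⁻³ m = 2.7323 mm
difference = 3.5639 − 2.7323 = 0.8316 mm

0.832 mm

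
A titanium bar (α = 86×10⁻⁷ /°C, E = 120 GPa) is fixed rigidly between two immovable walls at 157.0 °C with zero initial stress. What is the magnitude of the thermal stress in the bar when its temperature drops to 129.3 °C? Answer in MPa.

Fully constrained: the free strain ε = αΔT is blocked, so σ = Eε = EαΔT.
|ΔT| = 27.7 K
σ = 120×10⁹ × 86×10⁻⁷ × 27.7 = 2.86×10⁷ Pa

σ = 28.6 MPa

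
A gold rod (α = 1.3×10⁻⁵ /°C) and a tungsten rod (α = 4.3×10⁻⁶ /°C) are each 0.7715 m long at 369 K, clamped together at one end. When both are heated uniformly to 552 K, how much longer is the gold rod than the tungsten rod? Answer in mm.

1.23 mm

ΔT = 183 K
gold: ΔL = 1.3×10⁻⁵ × 0.7715 m × 183 = 1.8354×10⁻³ m = 1.8354 mm
tungsten: ΔL = 4.3×10⁻⁶ × 0.7715 m × 183 = 6.0709×10⁻⁴ m = 0.60709 mm
difference = 1.8354 − 0.60709 = 1.22831 mm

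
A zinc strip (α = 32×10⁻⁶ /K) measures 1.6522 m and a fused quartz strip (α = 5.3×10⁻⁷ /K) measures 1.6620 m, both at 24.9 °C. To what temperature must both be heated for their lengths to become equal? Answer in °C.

T = 213.4 °C

L₁(1 + α₁ΔT) = L₂(1 + α₂ΔT) ⇒ ΔT = (L₂ − L₁)/(α₁L₁ − α₂L₂)
L₂ − L₁ = 1.6620 − 1.6522 = 9.80×10⁻³ m
α₁L₁ − α₂L₂ = 32×10⁻⁶×1.6522 − 5.3×10⁻⁷×1.6620 = 5.198954×10⁻⁵ m/K
ΔT = 9.80×10⁻³ / 5.198954×10⁻⁵ = 188.499 K
T = 24.9 + 188.499 = 213.399 °C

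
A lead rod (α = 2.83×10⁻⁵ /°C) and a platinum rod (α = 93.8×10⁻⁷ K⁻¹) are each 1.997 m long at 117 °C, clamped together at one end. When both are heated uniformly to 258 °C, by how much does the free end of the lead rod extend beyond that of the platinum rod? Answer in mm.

ΔT = 141 K
lead: ΔL = 2.83×10⁻⁵ × 1.997 m × 141 = 7.9686×10⁻³ m = 7.9686 mm
platinum: ΔL = 93.8×10⁻⁷ × 1.997 m × 141 = 2.6412×10⁻³ m = 2.6412 mm
difference = 7.9686 − 2.6412 = 5.3274 mm

5.33 mm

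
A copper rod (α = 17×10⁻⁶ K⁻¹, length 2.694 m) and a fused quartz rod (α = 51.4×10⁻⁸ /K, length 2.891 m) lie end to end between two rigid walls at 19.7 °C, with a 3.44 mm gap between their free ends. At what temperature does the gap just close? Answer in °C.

α₁L₁ = 4.5798×10⁻⁵ m/K, α₂L₂ = 1.485974×10⁻⁶ m/K → total 4.7283974×10⁻⁵ m/K
ΔT = g/(α₁L₁+α₂L₂) = 3.44×10⁻³ / 4.7283974×10⁻⁵ = 72.752 K
T = 19.7 + 72.752 = 92.452 °C

T = 92.5 °C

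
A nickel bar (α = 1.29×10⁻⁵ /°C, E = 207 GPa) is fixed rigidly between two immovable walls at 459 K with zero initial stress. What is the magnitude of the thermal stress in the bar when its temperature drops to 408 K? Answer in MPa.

σ = 136 MPa

Fully constrained: the free strain ε = αΔT is blocked, so σ = Eε = EαΔT.
|ΔT| = 51 K
σ = 207×10⁹ × 1.29×10⁻⁵ × 51 = 1.36×10⁸ Pa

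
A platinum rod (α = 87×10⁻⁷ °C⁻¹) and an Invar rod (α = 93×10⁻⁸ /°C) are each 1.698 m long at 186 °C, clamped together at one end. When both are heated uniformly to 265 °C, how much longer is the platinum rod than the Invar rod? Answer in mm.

1.04 mm

ΔT = 79 K
platinum: ΔL = 87×10⁻⁷ × 1.698 m × 79 = 1.1670×10⁻³ m = 1.1670 mm
Invar: ΔL = 93×10⁻⁸ × 1.698 m × 79 = 1.2475×10⁻⁴ m = 0.12475 mm
difference = 1.1670 − 0.12475 = 1.04225 mm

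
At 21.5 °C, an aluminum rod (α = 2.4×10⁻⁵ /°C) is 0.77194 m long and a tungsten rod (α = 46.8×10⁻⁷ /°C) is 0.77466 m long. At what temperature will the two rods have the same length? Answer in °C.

L₁(1 + α₁ΔT) = L₂(1 + α₂ΔT) ⇒ ΔT = (L₂ − L₁)/(α₁L₁ − α₂L₂)
L₂ − L₁ = 0.77466 − 0.77194 = 2.72×10⁻³ m
α₁L₁ − α₂L₂ = 2.4×10⁻⁵×0.77194 − 46.8×10⁻⁷×0.77466 = 1.49011512×10⁻⁵ m/K
ΔT = 2.72×10⁻³ / 1.49011512×10⁻⁵ = 182.536 K
T = 21.5 + 182.536 = 204.036 °C

T = 204.0 °C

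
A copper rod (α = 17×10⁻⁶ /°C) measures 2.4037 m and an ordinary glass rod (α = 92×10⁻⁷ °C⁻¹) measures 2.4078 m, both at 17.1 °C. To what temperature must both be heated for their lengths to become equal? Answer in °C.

L₁(1 + α₁ΔT) = L₂(1 + α₂ΔT) ⇒ ΔT = (L₂ − L₁)/(α₁L₁ − α₂L₂)
L₂ − L₁ = 2.4078 − 2.4037 = 4.10×10⁻³ m
α₁L₁ − α₂L₂ = 17×10⁻⁶×2.4037 − 92×10⁻⁷×2.4078 = 1.871114×10⁻⁵ m/K
ΔT = 4.10×10⁻³ / 1.871114×10⁻⁵ = 219.121 K
T = 17.1 + 219.121 = 236.221 °C

T = 236.2 °C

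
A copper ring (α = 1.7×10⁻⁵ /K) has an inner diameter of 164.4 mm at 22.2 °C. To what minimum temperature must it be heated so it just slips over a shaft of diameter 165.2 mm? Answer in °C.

Required Δd = 165.2 − 164.4 = 0.8 mm
Δd = αd₀ΔT ⇒ ΔT = Δd/(αd₀) = 0.8 / (1.7×10⁻⁵ × 164.4) = 286.25 K
T_min = 22.2 + 286.25 = 308.45 °C

T = 308 °C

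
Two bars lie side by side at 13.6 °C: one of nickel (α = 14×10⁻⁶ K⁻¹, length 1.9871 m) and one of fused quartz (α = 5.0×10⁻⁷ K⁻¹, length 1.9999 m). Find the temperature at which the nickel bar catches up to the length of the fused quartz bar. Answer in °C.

Equal length when α₁L₁ΔT − α₂L₂ΔT = L₂ − L₁ = 1.28×10⁻² m
α₁L₁ = 2.78194×10⁻⁵, α₂L₂ = 9.9995×10⁻⁷ → Δ(αL) = 2.681945×10⁻⁵ m/K
ΔT = 1.28×10⁻² / 2.681945×10⁻⁵ = 477.266 K, so T = 13.6 + 477.266 = 490.866 °C

T = 490.9 °C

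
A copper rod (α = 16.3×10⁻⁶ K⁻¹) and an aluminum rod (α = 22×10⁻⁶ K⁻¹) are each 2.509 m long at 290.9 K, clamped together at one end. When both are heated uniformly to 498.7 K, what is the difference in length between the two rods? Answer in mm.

2.97 mm

ΔT = 207.8 K
copper: ΔL = 16.3×10⁻⁶ × 2.509 m × 207.8 = 8.4983×10⁻³ m = 8.4983 mm
aluminum: ΔL = 22×10⁻⁶ × 2.509 m × 207.8 = 1.1470×10⁻² m = 11.470 mm
difference = 11.470 − 8.4983 = 2.9717 mm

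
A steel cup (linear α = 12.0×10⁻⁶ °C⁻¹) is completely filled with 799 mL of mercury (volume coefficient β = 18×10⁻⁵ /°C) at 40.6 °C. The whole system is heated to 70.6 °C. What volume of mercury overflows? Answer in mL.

The cup also expands: β_container ≈ 3α = 3.6×10⁻⁵ /K
Net overflow = V₀(β_liq − 3α_cont)ΔT
β − 3α = 1.80×10⁻⁴ − 3.6×10⁻⁵ = 1.44×10⁻⁴ /K; ΔT = 30.0 K
ΔV = 799 × 1.44×10⁻⁴ × 30.0 = 3.45 mL

3.45 mL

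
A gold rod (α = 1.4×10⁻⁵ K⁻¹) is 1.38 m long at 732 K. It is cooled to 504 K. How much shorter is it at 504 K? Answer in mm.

|ΔT| = |504 − 732| = 228 K
ΔL = αL₀ΔT = (1.4×10⁻⁵)(1.38)(228) = 4.40×10⁻³ m

ΔL = 4.40 mm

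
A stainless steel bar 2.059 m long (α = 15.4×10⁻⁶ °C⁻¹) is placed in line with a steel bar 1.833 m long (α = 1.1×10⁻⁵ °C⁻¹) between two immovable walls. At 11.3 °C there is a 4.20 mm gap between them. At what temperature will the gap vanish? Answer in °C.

Gap closes when ΔL₁ + ΔL₂ = 4.20 mm = 4.20×10⁻³ m
(α₁L₁ + α₂L₂)ΔT = g
α₁L₁ + α₂L₂ = 15.4×10⁻⁶×2.059 + 1.1×10⁻⁵×1.833 = 5.18716×10⁻⁵ m/K
ΔT = 4.20×10⁻³ / 5.18716×10⁻⁵ = 80.969 K
T = 11.3 + 80.969 = 92.269 °C

T = 92.3 °C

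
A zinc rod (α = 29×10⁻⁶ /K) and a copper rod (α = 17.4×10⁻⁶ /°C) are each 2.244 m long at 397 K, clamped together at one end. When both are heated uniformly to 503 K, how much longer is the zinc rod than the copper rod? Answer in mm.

ΔT = 106 K
zinc: ΔL = 29×10⁻⁶ × 2.244 m × 106 = 6.8981×10⁻³ m = 6.8981 mm
copper: ΔL = 17.4×10⁻⁶ × 2.244 m × 106 = 4.1388×10⁻³ m = 4.1388 mm
difference = 6.8981 − 4.1388 = 2.7593 mm

2.76 mm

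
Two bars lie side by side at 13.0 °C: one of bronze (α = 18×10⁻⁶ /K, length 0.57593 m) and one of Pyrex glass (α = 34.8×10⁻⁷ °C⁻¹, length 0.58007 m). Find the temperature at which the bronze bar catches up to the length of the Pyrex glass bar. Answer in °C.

T = 508.9 °C

Equal length when α₁L₁ΔT − α₂L₂ΔT = L₂ − L₁ = 4.14×10⁻³ m
α₁L₁ = 1.036674×10⁻⁵, α₂L₂ = 2.0186436×10⁻⁶ → Δ(αL) = 8.3480964×10⁻⁶ m/K
ΔT = 4.14×10⁻³ / 8.3480964×10⁻⁶ = 495.921 K, so T = 13.0 + 495.921 = 508.921 °C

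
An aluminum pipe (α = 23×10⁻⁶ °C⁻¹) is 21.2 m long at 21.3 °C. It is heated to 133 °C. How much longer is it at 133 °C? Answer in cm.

ΔL = 5.45 cm

|ΔT| = |133 − 21.3| = 111.7 K
ΔL = αL₀ΔT = (23×10⁻⁶)(21.2)(111.7) = 5.45×10⁻² m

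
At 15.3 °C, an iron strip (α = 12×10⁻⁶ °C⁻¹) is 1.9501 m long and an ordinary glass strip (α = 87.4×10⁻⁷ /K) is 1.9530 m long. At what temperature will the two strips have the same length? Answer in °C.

L₁(1 + α₁ΔT) = L₂(1 + α₂ΔT) ⇒ ΔT = (L₂ − L₁)/(α₁L₁ − α₂L₂)
L₂ − L₁ = 1.9530 − 1.9501 = 2.90×10⁻³ m
α₁L₁ − α₂L₂ = 12×10⁻⁶×1.9501 − 87.4×10⁻⁷×1.9530 = 6.33198×10⁻⁶ m/K
ΔT = 2.90×10⁻³ / 6.33198×10⁻⁶ = 457.993 K
T = 15.3 + 457.993 = 473.293 °C

T = 473.3 °C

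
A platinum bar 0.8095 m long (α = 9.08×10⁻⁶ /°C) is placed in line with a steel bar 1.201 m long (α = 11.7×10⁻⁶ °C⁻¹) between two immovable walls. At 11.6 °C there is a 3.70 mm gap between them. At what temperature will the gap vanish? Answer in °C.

T = 184 °C

Gap closes when ΔL₁ + ΔL₂ = 3.70 mm = 3.70×10⁻³ m
(α₁L₁ + α₂L₂)ΔT = g
α₁L₁ + α₂L₂ = 9.08×10⁻⁶×0.8095 + 11.7×10⁻⁶×1.201 = 2.140196×10⁻⁵ m/K
ΔT = 3.70×10⁻³ / 2.140196×10⁻⁵ = 172.88 K
T = 11.6 + 172.88 = 184.48 °C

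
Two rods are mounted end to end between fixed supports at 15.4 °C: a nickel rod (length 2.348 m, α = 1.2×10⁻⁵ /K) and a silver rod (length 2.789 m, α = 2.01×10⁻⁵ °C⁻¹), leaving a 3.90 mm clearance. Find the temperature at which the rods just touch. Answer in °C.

T = 61.7 °C

Gap closes when ΔL₁ + ΔL₂ = 3.90 mm = 3.90×10⁻³ m
(α₁L₁ + α₂L₂)ΔT = g
α₁L₁ + α₂L₂ = 1.2×10⁻⁵×2.348 + 2.01×10⁻⁵×2.789 = 8.42349×10⁻⁵ m/K
ΔT = 3.90×10⁻³ / 8.42349×10⁻⁵ = 46.299 K
T = 15.4 + 46.299 = 61.699 °C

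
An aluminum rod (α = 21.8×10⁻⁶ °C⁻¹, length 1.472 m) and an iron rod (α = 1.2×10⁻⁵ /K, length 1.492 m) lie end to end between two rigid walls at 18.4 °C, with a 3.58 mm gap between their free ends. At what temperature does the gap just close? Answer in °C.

α₁L₁ = 3.20896×10⁻⁵ m/K, α₂L₂ = 1.7904×10⁻⁵ m/K → total 4.99936×10⁻⁵ m/K
ΔT = g/(α₁L₁+α₂L₂) = 3.58×10⁻³ / 4.99936×10⁻⁵ = 71.609 K
T = 18.4 + 71.609 = 90.009 °C

T = 90.0 °C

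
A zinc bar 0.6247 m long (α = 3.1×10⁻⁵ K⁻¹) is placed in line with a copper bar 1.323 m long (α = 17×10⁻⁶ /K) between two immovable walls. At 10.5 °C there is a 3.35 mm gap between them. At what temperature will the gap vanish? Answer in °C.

α₁L₁ = 1.93657×10⁻⁵ m/K, α₂L₂ = 2.2491×10⁻⁵ m/K → total 4.18567×10⁻⁵ m/K
ΔT = g/(α₁L₁+α₂L₂) = 3.35×10⁻³ / 4.18567×10⁻⁵ = 80.035 K
T = 10.5 + 80.035 = 90.535 °C

T = 90.5 °C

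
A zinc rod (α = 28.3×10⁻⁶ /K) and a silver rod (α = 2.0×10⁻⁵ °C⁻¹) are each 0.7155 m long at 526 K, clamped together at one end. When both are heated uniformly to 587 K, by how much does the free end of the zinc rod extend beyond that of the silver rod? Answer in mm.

ΔT = 61 K
zinc: ΔL = 28.3×10⁻⁶ × 0.7155 m × 61 = 1.2352×10⁻³ m = 1.2352 mm
silver: ΔL = 2.0×10⁻⁵ × 0.7155 m × 61 = 8.7291×10⁻⁴ m = 0.87291 mm
difference = 1.2352 − 0.87291 = 0.36229 mm

0.362 mm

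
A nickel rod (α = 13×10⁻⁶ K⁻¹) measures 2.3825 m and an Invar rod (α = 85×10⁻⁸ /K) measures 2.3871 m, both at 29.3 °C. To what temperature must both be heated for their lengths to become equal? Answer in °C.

T = 188.2 °C

Equal length when α₁L₁ΔT − α₂L₂ΔT = L₂ − L₁ = 4.60×10⁻³ m
α₁L₁ = 3.09725×10⁻⁵, α₂L₂ = 2.029035×10⁻⁶ → Δ(αL) = 2.8943465×10⁻⁵ m/K
ΔT = 4.60×10⁻³ / 2.8943465×10⁻⁵ = 158.931 K, so T = 29.3 + 158.931 = 188.231 °C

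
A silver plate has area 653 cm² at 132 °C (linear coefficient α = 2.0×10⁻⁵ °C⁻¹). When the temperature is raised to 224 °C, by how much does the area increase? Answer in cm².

ΔA = 2.40 cm²

Area coefficient ≈ 2α; |ΔT| = 92 K
ΔA = 2αA₀ΔT = 2(2.0×10⁻⁵)(653)(92) = 2.40 cm²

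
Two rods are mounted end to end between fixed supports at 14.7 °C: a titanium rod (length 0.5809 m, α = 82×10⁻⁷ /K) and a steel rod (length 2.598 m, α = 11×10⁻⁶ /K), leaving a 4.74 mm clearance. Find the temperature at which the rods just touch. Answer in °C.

α₁L₁ = 4.76338×10⁻⁶ m/K, α₂L₂ = 2.8578×10⁻⁵ m/K → total 3.334138×10⁻⁵ m/K
ΔT = g/(α₁L₁+α₂L₂) = 4.74×10⁻³ / 3.334138×10⁻⁵ = 142.17 K
T = 14.7 + 142.17 = 156.87 °C

T = 157 °C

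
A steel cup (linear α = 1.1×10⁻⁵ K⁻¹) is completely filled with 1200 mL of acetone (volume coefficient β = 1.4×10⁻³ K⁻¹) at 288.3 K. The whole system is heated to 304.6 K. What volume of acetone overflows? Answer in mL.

26.7 mL

The cup also expands: β_container ≈ 3α = 3.3×10⁻⁵ /K
Net overflow = V₀(β_liq − 3α_cont)ΔT
β − 3α = 1.40×10⁻³ − 3.3×10⁻⁵ = 1.367×10⁻³ /K; ΔT = 16.3 K
ΔV = 1200 × 1.367×10⁻³ × 16.3 = 26.7 mL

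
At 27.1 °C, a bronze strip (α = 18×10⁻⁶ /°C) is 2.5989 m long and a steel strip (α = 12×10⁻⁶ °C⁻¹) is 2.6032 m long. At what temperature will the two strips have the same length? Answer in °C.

T = 303.8 °C

L₁(1 + α₁ΔT) = L₂(1 + α₂ΔT) ⇒ ΔT = (L₂ − L₁)/(α₁L₁ − α₂L₂)
L₂ − L₁ = 2.6032 − 2.5989 = 4.30×10⁻³ m
α₁L₁ − α₂L₂ = 18×10⁻⁶×2.5989 − 12×10⁻⁶×2.6032 = 1.55418×10⁻⁵ m/K
ΔT = 4.30×10⁻³ / 1.55418×10⁻⁵ = 276.673 K
T = 27.1 + 276.673 = 303.773 °C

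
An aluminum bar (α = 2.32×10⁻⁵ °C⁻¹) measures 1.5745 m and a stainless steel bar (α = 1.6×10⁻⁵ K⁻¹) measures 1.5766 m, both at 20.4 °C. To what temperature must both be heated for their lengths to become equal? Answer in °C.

L₁(1 + α₁ΔT) = L₂(1 + α₂ΔT) ⇒ ΔT = (L₂ − L₁)/(α₁L₁ − α₂L₂)
L₂ − L₁ = 1.5766 − 1.5745 = 2.10×10⁻³ m
α₁L₁ − α₂L₂ = 2.32×10⁻⁵×1.5745 − 1.6×10⁻⁵×1.5766 = 1.13028×10⁻⁵ m/K
ΔT = 2.10×10⁻³ / 1.13028×10⁻⁵ = 185.795 K
T = 20.4 + 185.795 = 206.195 °C

T = 206.2 °C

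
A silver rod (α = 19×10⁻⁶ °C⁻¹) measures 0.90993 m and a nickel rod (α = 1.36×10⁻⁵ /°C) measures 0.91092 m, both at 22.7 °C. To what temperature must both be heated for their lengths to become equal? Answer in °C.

L₁(1 + α₁ΔT) = L₂(1 + α₂ΔT) ⇒ ΔT = (L₂ − L₁)/(α₁L₁ − α₂L₂)
L₂ − L₁ = 0.91092 − 0.90993 = 9.90×10⁻⁴ m
α₁L₁ − α₂L₂ = 19×10⁻⁶×0.90993 − 1.36×10⁻⁵×0.91092 = 4.900158×10⁻⁶ m/K
ΔT = 9.90×10⁻⁴ / 4.900158×10⁻⁶ = 202.034 K
T = 22.7 + 202.034 = 224.734 °C

T = 224.7 °C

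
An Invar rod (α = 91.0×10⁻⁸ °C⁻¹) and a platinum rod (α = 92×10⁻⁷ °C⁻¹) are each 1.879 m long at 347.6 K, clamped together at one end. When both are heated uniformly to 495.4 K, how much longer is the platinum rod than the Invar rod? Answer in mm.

2.30 mm

ΔT = 147.8 K
Invar: ΔL = 91.0×10⁻⁸ × 1.879 m × 147.8 = 2.5272×10⁻⁴ m = 0.25272 mm
platinum: ΔL = 92×10⁻⁷ × 1.879 m × 147.8 = 2.5550×10⁻³ m = 2.5550 mm
difference = 2.5550 − 0.25272 = 2.30228 mm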